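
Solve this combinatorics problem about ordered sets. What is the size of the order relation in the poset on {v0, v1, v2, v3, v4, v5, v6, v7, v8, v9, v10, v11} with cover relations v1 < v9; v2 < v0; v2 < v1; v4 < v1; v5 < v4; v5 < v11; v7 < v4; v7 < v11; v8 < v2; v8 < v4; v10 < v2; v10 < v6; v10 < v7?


The order relation is {(a,b) : a <= b}, reflexive so it includes (a,a).
Examples: (v0,v0), (v1,v1), (v1,v9), (v10,v0), (v10,v1), ...
Total ordered pairs: 39


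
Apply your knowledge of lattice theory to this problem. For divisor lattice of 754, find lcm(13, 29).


In a divisor lattice, join = lcm (least common multiple).
Compute lcm iteratively: start with first element, then lcm(current, next).
Elements: [13, 29]
lcm(13,29) = 377
Final lcm = 377


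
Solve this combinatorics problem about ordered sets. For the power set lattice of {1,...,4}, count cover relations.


A cover relation a -< b holds when a < b with no c strictly between.
Cover relations:
  {} -< {1}
  {} -< {2}
  {} -< {3}
  {} -< {4}
  {1} -< {1,2}
  {1} -< {1,3}
  {1} -< {1,4}
  {2} -< {1,2}
  ...24 more
Total: 32


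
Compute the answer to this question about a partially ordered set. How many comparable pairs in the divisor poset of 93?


A comparable pair {a,b} has a < b or b < a in the order.
Count unordered pairs where one element is strictly below the other.
Examples: {1,3}, {1,31}, {1,93}, {3,93}, ...
Total comparable pairs: 5


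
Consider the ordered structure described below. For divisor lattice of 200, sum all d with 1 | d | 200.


Interval [1,200] in divisors of 200: [1, 2, 4, 5, 8, 10, 20, 25, 40, 50, 100, 200]
Sum = 465


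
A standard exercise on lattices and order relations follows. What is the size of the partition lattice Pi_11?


B(n) = number of set partitions of an n-element set.
B(n) satisfies the recurrence: B(n+1) = sum_k C(n,k)*B(k).
B(11) = 678570


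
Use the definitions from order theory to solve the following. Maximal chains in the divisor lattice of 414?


A maximal chain goes from the minimum element to a maximal element via cover relations.
Counting all min-to-max paths in the cover graph.
Total maximal chains: 12


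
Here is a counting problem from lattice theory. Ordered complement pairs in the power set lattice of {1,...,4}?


Complement pair (a,b): a meet b = bottom, a join b = top.
Here: A intersect B = {} and A union B = {1,...,4}.
Pairs found: ({},{1,2,3,4}), ({1},{2,3,4}), ({2},{1,3,4}), ({3},{1,2,4}), ... (12 more)
Total ordered pairs: 16


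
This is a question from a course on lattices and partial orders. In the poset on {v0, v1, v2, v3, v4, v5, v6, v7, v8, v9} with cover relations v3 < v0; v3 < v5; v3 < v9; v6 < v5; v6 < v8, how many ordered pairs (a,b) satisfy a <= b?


The order relation is {(a,b) : a <= b}, reflexive so it includes (a,a).
Examples: (v0,v0), (v1,v1), (v2,v2), (v3,v0), (v3,v3), ...
Total ordered pairs: 15


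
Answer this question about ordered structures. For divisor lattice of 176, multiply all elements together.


Divisors of 176: [1, 2, 4, 8, 11, 16, 22, 44, 88, 176]
Product = n^(d(n)/2) = 176^(10/2)
Product = 168874213376


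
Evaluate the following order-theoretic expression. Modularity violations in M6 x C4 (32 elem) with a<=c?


Modular law: if a <= c then a v (b ^ c) = (a v b) ^ c.
Check all triples (a,b,c) with a <= c among 32 elements.
This lattice is modular (diamonds M_m and their chain-products are modular).
Total violating triples: 0


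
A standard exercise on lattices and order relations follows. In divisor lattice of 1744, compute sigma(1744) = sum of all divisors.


sigma(n) = sum of divisors.
Divisors of 1744: [1, 2, 4, 8, 16, 109, 218, 436, 872, 1744]
Sum = 3410


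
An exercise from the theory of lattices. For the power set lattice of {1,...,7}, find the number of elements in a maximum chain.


A chain is a totally ordered subset; we count the number of elements in a maximum chain.
Compute, for each element x, the size of the longest chain ending at x:
  {}: 1
  {1}: 2
  {2}: 2
  {3}: 2
  {4}: 2
  {5}: 2
  ...
A maximum chain: {} < {1} < {1,2} < {1,2,3} < {1,2,3,4} < {1,2,3,4,5} < {1,2,3,4,5,6} < {1,2,3,4,5,6,7}
Number of elements in the longest chain: 8


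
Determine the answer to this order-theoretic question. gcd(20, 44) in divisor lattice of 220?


Meet=gcd.
gcd(20,44)=4


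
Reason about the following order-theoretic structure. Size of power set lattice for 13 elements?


Power set = 2^n.
2^13 = 8192


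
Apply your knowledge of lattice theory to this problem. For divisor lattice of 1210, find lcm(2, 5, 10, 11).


In a divisor lattice, join = lcm (least common multiple).
Compute lcm iteratively: start with first element, then lcm(current, next).
Elements: [2, 5, 10, 11]
lcm(2,5) = 10
lcm(10,10) = 10
lcm(10,11) = 110
Final lcm = 110


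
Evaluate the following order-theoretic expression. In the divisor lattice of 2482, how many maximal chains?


A maximal chain goes from the minimum element to a maximal element via cover relations.
Counting all min-to-max paths in the cover graph.
Total maximal chains: 6


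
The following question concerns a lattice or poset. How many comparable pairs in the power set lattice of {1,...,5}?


A comparable pair {a,b} has a < b or b < a in the order.
Count unordered pairs where one element is strictly below the other.
Examples: {{},{1}}, {{},{2}}, {{},{3}}, {{},{4}}, ...
Total comparable pairs: 211


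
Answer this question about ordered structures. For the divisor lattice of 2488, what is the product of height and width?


Height = length of longest chain minus 1; width = size of largest antichain.
A maximum chain: 1 | 311 | 622 | 1244 | 2488  (height 4).
A maximum antichain: {2, 311}  (width 2).
Product = 4 * 2 = 8


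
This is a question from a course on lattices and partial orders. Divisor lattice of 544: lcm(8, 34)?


Join=lcm.
gcd(8,34)=2
lcm=136


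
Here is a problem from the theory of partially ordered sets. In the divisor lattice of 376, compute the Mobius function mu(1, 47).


In a divisor lattice, mu(a,b) = mu(b/a) where mu is the classical Mobius function.
b/a = 47/1 = 47
Prime factorization of 47: primes [47]
47 is squarefree with 1 prime factor(s), so mu(47) = (-1)^1 = -1


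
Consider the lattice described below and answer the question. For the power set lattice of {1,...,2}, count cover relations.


A cover relation a -< b holds when a < b with no c strictly between.
Cover relations:
  {} -< {1}
  {} -< {2}
  {1} -< {1,2}
  {2} -< {1,2}
Total: 4


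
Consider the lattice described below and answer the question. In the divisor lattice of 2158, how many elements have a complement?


An element a is complemented if some b has a meet b = bottom, a join b = top.
a is complemented iff gcd(a, n/a)=1, i.e. a is a unitary divisor of 2158.
Complemented elements: 1, 2, 13, 26, 83, 166, ... (2 more)
Count: 8


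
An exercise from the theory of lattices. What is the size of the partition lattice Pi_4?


B(n) = number of set partitions of an n-element set.
B(n) satisfies the recurrence: B(n+1) = sum_k C(n,k)*B(k).
B(4) = 15


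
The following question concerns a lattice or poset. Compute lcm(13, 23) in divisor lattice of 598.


In a divisor lattice, join = lcm (least common multiple).
gcd(13,23) = 1
lcm(13,23) = 13*23/gcd = 299/1 = 299


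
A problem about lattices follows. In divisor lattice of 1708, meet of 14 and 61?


In a divisor lattice, meet = gcd (greatest common divisor).
By Euclidean algorithm or factoring: gcd(14,61) = 1


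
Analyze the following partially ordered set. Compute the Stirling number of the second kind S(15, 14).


S(n,k) = k*S(n-1,k) + S(n-1,k-1).
S(14,14) = 1, S(14,13) = 91
S(15,14) = 14*1 + 91 = 14 + 91
S(15,14) = 105


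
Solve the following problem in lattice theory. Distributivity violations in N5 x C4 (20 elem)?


Distributive law: a ^ (b v c) = (a ^ b) v (a ^ c).
Check all 20^3 = 8000 ordered triples (a,b,c).
  e.g. a=(b,0), b=(a,0), c=(c,0): lhs=(b,0) != rhs=(a,0)
  e.g. a=(b,0), b=(a,0), c=(c,1): lhs=(b,0) != rhs=(a,0)
Total violating triples: 128


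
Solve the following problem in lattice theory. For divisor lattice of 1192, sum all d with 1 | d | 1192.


Interval [1,1192] in divisors of 1192: [1, 2, 4, 8, 149, 298, 596, 1192]
Sum = 2250


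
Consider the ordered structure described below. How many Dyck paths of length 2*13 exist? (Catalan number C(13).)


C(n) = C(2n, n) / (n+1).
C(26, 13) = 10400600
C(13) = 10400600 / 14 = 742900


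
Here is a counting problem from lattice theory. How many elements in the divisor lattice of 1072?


Divisors of 1072: [1, 2, 4, 8, 16, 67, 134, 268, 536, 1072]
Count: 10


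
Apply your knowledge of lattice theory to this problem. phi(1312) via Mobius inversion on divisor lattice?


phi(n) = n * prod_{p|n} (1 - 1/p).
Prime divisors of 1312: [2, 41]
phi(1312) = 1312 * (1 - 1/2) * (1 - 1/41)
phi(1312) = 640


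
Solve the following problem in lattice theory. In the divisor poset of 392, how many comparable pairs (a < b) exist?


A comparable pair {a,b} has a < b or b < a in the order.
Count unordered pairs where one element is strictly below the other.
Examples: {1,2}, {1,4}, {1,7}, {1,8}, ...
Total comparable pairs: 48


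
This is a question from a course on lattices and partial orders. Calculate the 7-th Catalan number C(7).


C(n) = C(2n, n) / (n+1).
C(14, 7) = 3432
C(7) = 3432 / 8 = 429


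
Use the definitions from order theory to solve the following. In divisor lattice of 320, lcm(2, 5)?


Join=lcm.
gcd(2,5)=1
lcm=10


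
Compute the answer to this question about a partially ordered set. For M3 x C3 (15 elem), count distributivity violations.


Distributive law: a ^ (b v c) = (a ^ b) v (a ^ c).
Check all 15^3 = 3375 ordered triples (a,b,c).
  e.g. a=(a1,0), b=(a2,0), c=(a3,0): lhs=(a1,0) != rhs=(0,0)
  e.g. a=(a1,0), b=(a2,0), c=(a3,1): lhs=(a1,0) != rhs=(0,0)
Total violating triples: 162


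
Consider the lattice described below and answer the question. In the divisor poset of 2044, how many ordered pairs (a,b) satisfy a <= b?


The order relation is {(a,b) : a <= b}, reflexive so it includes (a,a).
Examples: (1,1), (1,1022), (1,14), (1,146), (1,2), ...
Total ordered pairs: 54


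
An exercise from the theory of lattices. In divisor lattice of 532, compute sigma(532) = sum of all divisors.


sigma(n) = sum of divisors.
Divisors of 532: [1, 2, 4, 7, 14, 19, 28, 38, 76, 133, 266, 532]
Sum = 1120


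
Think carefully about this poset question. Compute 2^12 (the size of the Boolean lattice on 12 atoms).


Power set = 2^n.
2^12 = 4096


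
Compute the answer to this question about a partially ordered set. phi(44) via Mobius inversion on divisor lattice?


phi(n) = n * prod_{p|n} (1 - 1/p).
Prime divisors of 44: [2, 11]
phi(44) = 44 * (1 - 1/2) * (1 - 1/11)
phi(44) = 20


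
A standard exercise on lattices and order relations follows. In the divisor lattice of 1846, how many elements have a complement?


An element a is complemented if some b has a meet b = bottom, a join b = top.
a is complemented iff gcd(a, n/a)=1, i.e. a is a unitary divisor of 1846.
Complemented elements: 1, 2, 13, 26, 71, 142, ... (2 more)
Count: 8


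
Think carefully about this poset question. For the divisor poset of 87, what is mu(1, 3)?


In a divisor lattice, mu(a,b) = mu(b/a) where mu is the classical Mobius function.
b/a = 3/1 = 3
Prime factorization of 3: primes [3]
3 is squarefree with 1 prime factor(s), so mu(3) = (-1)^1 = -1


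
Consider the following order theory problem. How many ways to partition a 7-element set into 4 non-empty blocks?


S(n,k) = k*S(n-1,k) + S(n-1,k-1).
S(6,4) = 65, S(6,3) = 90
S(7,4) = 4*65 + 90 = 260 + 90
S(7,4) = 350


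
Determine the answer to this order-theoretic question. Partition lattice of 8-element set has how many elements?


B(n) = number of set partitions of an n-element set.
B(n) satisfies the recurrence: B(n+1) = sum_k C(n,k)*B(k).
B(8) = 4140


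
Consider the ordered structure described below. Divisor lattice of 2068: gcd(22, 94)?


Meet=gcd.
gcd(22,94)=2


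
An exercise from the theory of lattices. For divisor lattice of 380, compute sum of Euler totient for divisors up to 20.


Divisors of 380 up to 20: [1, 2, 4, 5, 10, 19, 20]
phi values: [1, 1, 2, 4, 4, 18, 8]
Sum = 38


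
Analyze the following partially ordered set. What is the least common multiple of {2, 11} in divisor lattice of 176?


In a divisor lattice, join = lcm (least common multiple).
Compute lcm iteratively: start with first element, then lcm(current, next).
Elements: [2, 11]
lcm(2,11) = 22
Final lcm = 22


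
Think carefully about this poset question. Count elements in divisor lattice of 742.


Divisors of 742: [1, 2, 7, 14, 53, 106, 371, 742]
Count: 8


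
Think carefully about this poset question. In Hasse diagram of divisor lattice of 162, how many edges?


A cover relation a -< b holds when a < b with no c strictly between.
Cover relations:
  1 -< 2
  1 -< 3
  2 -< 6
  3 -< 6
  3 -< 9
  6 -< 18
  9 -< 18
  9 -< 27
  ...5 more
Total: 13


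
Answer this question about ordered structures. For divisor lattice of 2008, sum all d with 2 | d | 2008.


Interval [2,2008] in divisors of 2008: [2, 4, 8, 502, 1004, 2008]
Sum = 3528


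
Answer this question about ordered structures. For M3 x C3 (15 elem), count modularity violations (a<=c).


Modular law: if a <= c then a v (b ^ c) = (a v b) ^ c.
Check all triples (a,b,c) with a <= c among 15 elements.
This lattice is modular (diamonds M_m and their chain-products are modular).
Total violating triples: 0


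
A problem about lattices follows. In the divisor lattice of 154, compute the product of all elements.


Divisors of 154: [1, 2, 7, 11, 14, 22, 77, 154]
Product = n^(d(n)/2) = 154^(8/2)
Product = 562448656


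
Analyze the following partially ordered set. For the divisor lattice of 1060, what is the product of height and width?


Height = length of longest chain minus 1; width = size of largest antichain.
A maximum chain: 1 | 53 | 265 | 530 | 1060  (height 4).
A maximum antichain: {4, 10, 106, 265}  (width 4).
Product = 4 * 4 = 16


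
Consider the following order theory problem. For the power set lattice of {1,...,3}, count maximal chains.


A maximal chain goes from the minimum element to a maximal element via cover relations.
Counting all min-to-max paths in the cover graph.
Total maximal chains: 6


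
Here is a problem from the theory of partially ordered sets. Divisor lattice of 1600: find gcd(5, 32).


In a divisor lattice, meet = gcd (greatest common divisor).
By Euclidean algorithm or factoring: gcd(5,32) = 1


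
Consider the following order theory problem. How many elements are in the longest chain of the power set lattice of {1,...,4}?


A chain is a totally ordered subset; we count the number of elements in a maximum chain.
Compute, for each element x, the size of the longest chain ending at x:
  {}: 1
  {1}: 2
  {2}: 2
  {3}: 2
  {4}: 2
  {1,2}: 3
  ...
A maximum chain: {} < {1} < {1,2} < {1,2,3} < {1,2,3,4}
Number of elements in the longest chain: 5


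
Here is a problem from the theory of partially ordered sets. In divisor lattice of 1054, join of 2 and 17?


In a divisor lattice, join = lcm (least common multiple).
gcd(2,17) = 1
lcm(2,17) = 2*17/gcd = 34/1 = 34


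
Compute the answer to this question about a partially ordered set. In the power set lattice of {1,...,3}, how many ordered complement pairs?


Complement pair (a,b): a meet b = bottom, a join b = top.
Here: A intersect B = {} and A union B = {1,...,3}.
Pairs found: ({},{1,2,3}), ({1},{2,3}), ({2},{1,3}), ({3},{1,2}), ... (4 more)
Total ordered pairs: 8


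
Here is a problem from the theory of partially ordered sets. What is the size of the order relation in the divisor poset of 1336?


The order relation is {(a,b) : a <= b}, reflexive so it includes (a,a).
Examples: (1,1), (1,1336), (1,167), (1,2), (1,334), ...
Total ordered pairs: 30


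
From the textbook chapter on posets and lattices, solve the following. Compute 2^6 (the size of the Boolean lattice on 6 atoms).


Power set = 2^n.
2^6 = 64


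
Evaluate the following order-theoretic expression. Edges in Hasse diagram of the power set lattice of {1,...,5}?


A cover relation a -< b holds when a < b with no c strictly between.
Cover relations:
  {} -< {1}
  {} -< {2}
  {} -< {3}
  {} -< {4}
  {} -< {5}
  {1} -< {1,2}
  {1} -< {1,3}
  {1} -< {1,4}
  ...72 more
Total: 80


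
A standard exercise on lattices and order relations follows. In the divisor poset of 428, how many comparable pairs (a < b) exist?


A comparable pair {a,b} has a < b or b < a in the order.
Count unordered pairs where one element is strictly below the other.
Examples: {1,2}, {1,4}, {1,107}, {1,214}, ...
Total comparable pairs: 12


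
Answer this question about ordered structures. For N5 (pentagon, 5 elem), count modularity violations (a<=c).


Modular law: if a <= c then a v (b ^ c) = (a v b) ^ c.
Check all triples (a,b,c) with a <= c among 5 elements.
  e.g. a=a, b=c, c=b: lhs=a != rhs=b
Total violating triples: 1


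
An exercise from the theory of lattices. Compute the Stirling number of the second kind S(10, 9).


S(n,k) = k*S(n-1,k) + S(n-1,k-1).
S(9,9) = 1, S(9,8) = 36
S(10,9) = 9*1 + 36 = 9 + 36
S(10,9) = 45


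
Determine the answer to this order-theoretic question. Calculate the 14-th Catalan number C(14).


C(n) = C(2n, n) / (n+1).
C(28, 14) = 40116600
C(14) = 40116600 / 15 = 2674440


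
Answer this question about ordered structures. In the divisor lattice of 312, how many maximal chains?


A maximal chain goes from the minimum element to a maximal element via cover relations.
Counting all min-to-max paths in the cover graph.
Total maximal chains: 20


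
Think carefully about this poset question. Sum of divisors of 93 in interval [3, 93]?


Interval [3,93] in divisors of 93: [3, 93]
Sum = 96


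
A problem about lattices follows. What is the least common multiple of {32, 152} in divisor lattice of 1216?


In a divisor lattice, join = lcm (least common multiple).
Compute lcm iteratively: start with first element, then lcm(current, next).
Elements: [32, 152]
lcm(32,152) = 608
Final lcm = 608


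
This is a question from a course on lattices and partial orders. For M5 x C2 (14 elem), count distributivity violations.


Distributive law: a ^ (b v c) = (a ^ b) v (a ^ c).
Check all 14^3 = 2744 ordered triples (a,b,c).
  e.g. a=(a1,0), b=(a2,0), c=(a3,0): lhs=(a1,0) != rhs=(0,0)
  e.g. a=(a1,0), b=(a2,0), c=(a3,1): lhs=(a1,0) != rhs=(0,0)
Total violating triples: 480


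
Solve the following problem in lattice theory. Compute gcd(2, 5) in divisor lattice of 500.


In a divisor lattice, meet = gcd (greatest common divisor).
By Euclidean algorithm or factoring: gcd(2,5) = 1


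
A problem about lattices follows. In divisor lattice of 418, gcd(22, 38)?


Meet=gcd.
gcd(22,38)=2


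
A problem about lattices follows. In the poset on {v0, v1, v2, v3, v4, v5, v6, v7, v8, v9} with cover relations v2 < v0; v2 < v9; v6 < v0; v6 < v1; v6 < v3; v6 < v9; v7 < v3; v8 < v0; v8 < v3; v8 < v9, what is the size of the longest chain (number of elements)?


A chain is a totally ordered subset; we count the number of elements in a maximum chain.
Compute, for each element x, the size of the longest chain ending at x:
  v2: 1
  v4: 1
  v5: 1
  v6: 1
  v7: 1
  v8: 1
  ...
A maximum chain: v2 < v0
Number of elements in the longest chain: 2


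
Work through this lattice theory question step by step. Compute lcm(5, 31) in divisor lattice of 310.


In a divisor lattice, join = lcm (least common multiple).
gcd(5,31) = 1
lcm(5,31) = 5*31/gcd = 155/1 = 155


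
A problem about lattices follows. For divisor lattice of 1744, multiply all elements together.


Divisors of 1744: [1, 2, 4, 8, 16, 109, 218, 436, 872, 1744]
Product = n^(d(n)/2) = 1744^(10/2)
Product = 16133641521332224


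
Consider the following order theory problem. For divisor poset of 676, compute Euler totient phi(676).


phi(n) = n * prod_{p|n} (1 - 1/p).
Prime divisors of 676: [2, 13]
phi(676) = 676 * (1 - 1/2) * (1 - 1/13)
phi(676) = 312


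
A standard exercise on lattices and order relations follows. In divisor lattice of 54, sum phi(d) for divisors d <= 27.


Divisors of 54 up to 27: [1, 2, 3, 6, 9, 18, 27]
phi values: [1, 1, 2, 2, 6, 6, 18]
Sum = 36


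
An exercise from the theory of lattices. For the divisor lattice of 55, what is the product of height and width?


Height = length of longest chain minus 1; width = size of largest antichain.
A maximum chain: 1 | 11 | 55  (height 2).
A maximum antichain: {5, 11}  (width 2).
Product = 2 * 2 = 4


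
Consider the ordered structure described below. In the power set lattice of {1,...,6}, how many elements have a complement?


An element a is complemented if some b has a meet b = bottom, a join b = top.
every subset A has complement S\A, so all elements are complemented.
Complemented elements: {}, {1}, {2}, {3}, {4}, {5}, ... (58 more)
Count: 64


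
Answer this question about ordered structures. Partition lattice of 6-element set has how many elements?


B(n) = number of set partitions of an n-element set.
B(n) satisfies the recurrence: B(n+1) = sum_k C(n,k)*B(k).
B(6) = 203


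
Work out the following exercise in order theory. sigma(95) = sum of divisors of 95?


sigma(n) = sum of divisors.
Divisors of 95: [1, 5, 19, 95]
Sum = 120


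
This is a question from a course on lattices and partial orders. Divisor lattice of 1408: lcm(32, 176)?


Join=lcm.
gcd(32,176)=16
lcm=352


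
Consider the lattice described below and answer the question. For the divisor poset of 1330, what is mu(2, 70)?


In a divisor lattice, mu(a,b) = mu(b/a) where mu is the classical Mobius function.
b/a = 70/2 = 35
Prime factorization of 35: primes [5, 7]
35 is squarefree with 2 prime factor(s), so mu(35) = (-1)^2 = 1


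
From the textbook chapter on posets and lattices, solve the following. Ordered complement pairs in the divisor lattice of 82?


Complement pair (a,b): a meet b = bottom, a join b = top.
Here: gcd(a,b)=1 and lcm(a,b)=82, i.e. a*b=82 with a,b coprime.
Pairs found: (1,82), (2,41), (41,2), (82,1)
Total ordered pairs: 4


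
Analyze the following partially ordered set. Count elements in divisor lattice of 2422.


Divisors of 2422: [1, 2, 7, 14, 173, 346, 1211, 2422]
Count: 8


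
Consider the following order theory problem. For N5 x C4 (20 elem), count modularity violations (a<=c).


Modular law: if a <= c then a v (b ^ c) = (a v b) ^ c.
Check all triples (a,b,c) with a <= c among 20 elements.
  e.g. a=(a,0), b=(c,0), c=(b,0): lhs=(a,0) != rhs=(b,0)
  e.g. a=(a,0), b=(c,1), c=(b,0): lhs=(a,0) != rhs=(b,0)
Total violating triples: 40


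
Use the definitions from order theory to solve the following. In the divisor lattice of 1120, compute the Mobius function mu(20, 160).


In a divisor lattice, mu(a,b) = mu(b/a) where mu is the classical Mobius function.
b/a = 160/20 = 8
Prime factorization of 8: primes [2]
8 is not squarefree, so mu(8) = 0


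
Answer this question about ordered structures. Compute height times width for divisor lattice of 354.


Height = length of longest chain minus 1; width = size of largest antichain.
A maximum chain: 1 | 59 | 177 | 354  (height 3).
A maximum antichain: {2, 3, 59}  (width 3).
Product = 3 * 3 = 9


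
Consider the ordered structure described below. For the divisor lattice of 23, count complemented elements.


An element a is complemented if some b has a meet b = bottom, a join b = top.
a is complemented iff gcd(a, n/a)=1, i.e. a is a unitary divisor of 23.
Complemented elements: 1, 23
Count: 2


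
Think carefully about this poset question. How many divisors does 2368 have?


Divisors of 2368: [1, 2, 4, 8, 16, 32, 37, 64, 74, 148, 296, 592, 1184, 2368]
Count: 14


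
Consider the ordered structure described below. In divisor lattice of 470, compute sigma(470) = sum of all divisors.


sigma(n) = sum of divisors.
Divisors of 470: [1, 2, 5, 10, 47, 94, 235, 470]
Sum = 864


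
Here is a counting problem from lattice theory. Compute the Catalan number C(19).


C(n) = C(2n, n) / (n+1).
C(38, 19) = 35345263800
C(19) = 35345263800 / 20 = 1767263190


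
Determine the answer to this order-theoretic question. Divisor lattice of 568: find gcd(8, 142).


In a divisor lattice, meet = gcd (greatest common divisor).
By Euclidean algorithm or factoring: gcd(8,142) = 2


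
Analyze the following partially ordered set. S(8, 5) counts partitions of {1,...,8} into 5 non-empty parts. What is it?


S(n,k) = k*S(n-1,k) + S(n-1,k-1).
S(7,5) = 140, S(7,4) = 350
S(8,5) = 5*140 + 350 = 700 + 350
S(8,5) = 1050


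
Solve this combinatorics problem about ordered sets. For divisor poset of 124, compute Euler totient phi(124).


phi(n) = n * prod_{p|n} (1 - 1/p).
Prime divisors of 124: [2, 31]
phi(124) = 124 * (1 - 1/2) * (1 - 1/31)
phi(124) = 60


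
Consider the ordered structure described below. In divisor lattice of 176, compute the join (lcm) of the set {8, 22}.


In a divisor lattice, join = lcm (least common multiple).
Compute lcm iteratively: start with first element, then lcm(current, next).
Elements: [8, 22]
lcm(8,22) = 88
Final lcm = 88


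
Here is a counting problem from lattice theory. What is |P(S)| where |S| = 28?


Power set = 2^n.
2^28 = 268435456


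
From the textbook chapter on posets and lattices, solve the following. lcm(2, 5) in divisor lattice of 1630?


Join=lcm.
gcd(2,5)=1
lcm=10


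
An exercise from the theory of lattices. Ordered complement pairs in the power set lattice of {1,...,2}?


Complement pair (a,b): a meet b = bottom, a join b = top.
Here: A intersect B = {} and A union B = {1,...,2}.
Pairs found: ({},{1,2}), ({1},{2}), ({2},{1}), ({1,2},{})
Total ordered pairs: 4


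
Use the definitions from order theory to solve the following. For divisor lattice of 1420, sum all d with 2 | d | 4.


Interval [2,4] in divisors of 1420: [2, 4]
Sum = 6


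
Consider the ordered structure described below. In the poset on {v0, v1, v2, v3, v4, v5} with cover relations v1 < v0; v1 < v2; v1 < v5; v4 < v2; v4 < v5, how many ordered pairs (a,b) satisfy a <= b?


The order relation is {(a,b) : a <= b}, reflexive so it includes (a,a).
Examples: (v0,v0), (v1,v0), (v1,v1), (v1,v2), (v1,v5), ...
Total ordered pairs: 11


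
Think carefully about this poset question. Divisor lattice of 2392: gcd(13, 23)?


Meet=gcd.
gcd(13,23)=1


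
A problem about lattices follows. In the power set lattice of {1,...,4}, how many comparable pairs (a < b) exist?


A comparable pair {a,b} has a < b or b < a in the order.
Count unordered pairs where one element is strictly below the other.
Examples: {{},{1}}, {{},{2}}, {{},{3}}, {{},{4}}, ...
Total comparable pairs: 65


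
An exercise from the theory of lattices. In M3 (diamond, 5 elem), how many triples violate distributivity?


Distributive law: a ^ (b v c) = (a ^ b) v (a ^ c).
Check all 5^3 = 125 ordered triples (a,b,c).
  e.g. a=a1, b=a2, c=a3: lhs=a1 != rhs=0
  e.g. a=a1, b=a3, c=a2: lhs=a1 != rhs=0
Total violating triples: 6


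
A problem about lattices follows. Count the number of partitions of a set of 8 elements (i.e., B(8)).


B(n) = number of set partitions of an n-element set.
B(n) satisfies the recurrence: B(n+1) = sum_k C(n,k)*B(k).
B(8) = 4140


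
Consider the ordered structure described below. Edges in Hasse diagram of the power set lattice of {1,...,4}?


A cover relation a -< b holds when a < b with no c strictly between.
Cover relations:
  {} -< {1}
  {} -< {2}
  {} -< {3}
  {} -< {4}
  {1} -< {1,2}
  {1} -< {1,3}
  {1} -< {1,4}
  {2} -< {1,2}
  ...24 more
Total: 32


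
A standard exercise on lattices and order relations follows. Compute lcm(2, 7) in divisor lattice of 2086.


In a divisor lattice, join = lcm (least common multiple).
gcd(2,7) = 1
lcm(2,7) = 2*7/gcd = 14/1 = 14


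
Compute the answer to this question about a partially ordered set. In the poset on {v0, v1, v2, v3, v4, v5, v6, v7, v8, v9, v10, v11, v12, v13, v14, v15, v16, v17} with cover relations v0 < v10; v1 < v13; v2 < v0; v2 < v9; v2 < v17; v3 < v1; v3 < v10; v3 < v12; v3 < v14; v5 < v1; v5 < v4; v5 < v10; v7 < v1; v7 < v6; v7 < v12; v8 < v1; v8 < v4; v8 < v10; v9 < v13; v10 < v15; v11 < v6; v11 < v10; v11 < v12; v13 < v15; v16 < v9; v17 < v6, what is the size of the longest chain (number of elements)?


A chain is a totally ordered subset; we count the number of elements in a maximum chain.
Compute, for each element x, the size of the longest chain ending at x:
  v2: 1
  v3: 1
  v5: 1
  v7: 1
  v8: 1
  v11: 1
  ...
A maximum chain: v2 < v0 < v10 < v15
Number of elements in the longest chain: 4


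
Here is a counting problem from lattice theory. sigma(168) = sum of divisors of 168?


sigma(n) = sum of divisors.
Divisors of 168: [1, 2, 3, 4, 6, 7, 8, 12, 14, 21, 24, 28, 42, 56, 84, 168]
Sum = 480


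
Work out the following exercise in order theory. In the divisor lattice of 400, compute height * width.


Height = length of longest chain minus 1; width = size of largest antichain.
A maximum chain: 1 | 5 | 25 | 50 | 100 | 200 | 400  (height 6).
A maximum antichain: {4, 10, 25}  (width 3).
Product = 6 * 3 = 18


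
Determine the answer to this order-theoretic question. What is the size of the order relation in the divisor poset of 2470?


The order relation is {(a,b) : a <= b}, reflexive so it includes (a,a).
Examples: (1,1), (1,10), (1,1235), (1,13), (1,130), ...
Total ordered pairs: 81


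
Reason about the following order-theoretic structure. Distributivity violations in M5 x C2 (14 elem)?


Distributive law: a ^ (b v c) = (a ^ b) v (a ^ c).
Check all 14^3 = 2744 ordered triples (a,b,c).
  e.g. a=(a1,0), b=(a2,0), c=(a3,0): lhs=(a1,0) != rhs=(0,0)
  e.g. a=(a1,0), b=(a2,0), c=(a3,1): lhs=(a1,0) != rhs=(0,0)
Total violating triples: 480


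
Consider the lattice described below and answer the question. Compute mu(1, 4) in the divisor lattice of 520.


In a divisor lattice, mu(a,b) = mu(b/a) where mu is the classical Mobius function.
b/a = 4/1 = 4
Prime factorization of 4: primes [2]
4 is not squarefree, so mu(4) = 0


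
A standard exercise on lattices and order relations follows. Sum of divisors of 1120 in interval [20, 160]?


Interval [20,160] in divisors of 1120: [20, 40, 80, 160]
Sum = 300


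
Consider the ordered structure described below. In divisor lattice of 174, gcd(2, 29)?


Meet=gcd.
gcd(2,29)=1


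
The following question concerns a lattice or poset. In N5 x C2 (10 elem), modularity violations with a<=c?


Modular law: if a <= c then a v (b ^ c) = (a v b) ^ c.
Check all triples (a,b,c) with a <= c among 10 elements.
  e.g. a=(a,0), b=(c,0), c=(b,0): lhs=(a,0) != rhs=(b,0)
  e.g. a=(a,0), b=(c,1), c=(b,0): lhs=(a,0) != rhs=(b,0)
Total violating triples: 6


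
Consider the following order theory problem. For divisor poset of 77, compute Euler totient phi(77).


phi(n) = n * prod_{p|n} (1 - 1/p).
Prime divisors of 77: [7, 11]
phi(77) = 77 * (1 - 1/7) * (1 - 1/11)
phi(77) = 60


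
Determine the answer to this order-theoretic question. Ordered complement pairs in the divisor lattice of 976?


Complement pair (a,b): a meet b = bottom, a join b = top.
Here: gcd(a,b)=1 and lcm(a,b)=976, i.e. a*b=976 with a,b coprime.
Pairs found: (1,976), (16,61), (61,16), (976,1)
Total ordered pairs: 4


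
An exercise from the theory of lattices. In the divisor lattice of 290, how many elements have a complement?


An element a is complemented if some b has a meet b = bottom, a join b = top.
a is complemented iff gcd(a, n/a)=1, i.e. a is a unitary divisor of 290.
Complemented elements: 1, 2, 5, 10, 29, 58, ... (2 more)
Count: 8


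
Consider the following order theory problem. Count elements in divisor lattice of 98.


Divisors of 98: [1, 2, 7, 14, 49, 98]
Count: 6


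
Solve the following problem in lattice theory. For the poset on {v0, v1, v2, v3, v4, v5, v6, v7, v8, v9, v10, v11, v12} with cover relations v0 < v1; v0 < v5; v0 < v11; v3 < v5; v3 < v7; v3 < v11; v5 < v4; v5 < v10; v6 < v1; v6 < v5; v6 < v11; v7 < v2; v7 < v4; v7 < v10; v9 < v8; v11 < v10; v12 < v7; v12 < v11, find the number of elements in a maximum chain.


A chain is a totally ordered subset; we count the number of elements in a maximum chain.
Compute, for each element x, the size of the longest chain ending at x:
  v0: 1
  v3: 1
  v6: 1
  v9: 1
  v12: 1
  v8: 2
  ...
A maximum chain: v3 < v7 < v2
Number of elements in the longest chain: 3


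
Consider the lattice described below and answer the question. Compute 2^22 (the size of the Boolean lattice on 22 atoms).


Power set = 2^n.
2^22 = 4194304


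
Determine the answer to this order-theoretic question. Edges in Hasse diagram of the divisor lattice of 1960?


A cover relation a -< b holds when a < b with no c strictly between.
Cover relations:
  1 -< 2
  1 -< 5
  1 -< 7
  2 -< 4
  2 -< 10
  2 -< 14
  4 -< 8
  4 -< 20
  ...38 more
Total: 46


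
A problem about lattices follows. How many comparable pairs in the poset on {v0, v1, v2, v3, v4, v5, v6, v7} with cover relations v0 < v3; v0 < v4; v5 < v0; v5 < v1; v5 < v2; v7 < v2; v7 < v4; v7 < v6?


A comparable pair {a,b} has a < b or b < a in the order.
Count unordered pairs where one element is strictly below the other.
Examples: {v0,v3}, {v0,v4}, {v0,v5}, {v1,v5}, ...
Total comparable pairs: 10


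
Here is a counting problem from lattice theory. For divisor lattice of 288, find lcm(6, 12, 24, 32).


In a divisor lattice, join = lcm (least common multiple).
Compute lcm iteratively: start with first element, then lcm(current, next).
Elements: [6, 12, 24, 32]
lcm(6,12) = 12
lcm(12,24) = 24
lcm(24,32) = 96
Final lcm = 96


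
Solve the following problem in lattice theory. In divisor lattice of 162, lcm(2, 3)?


Join=lcm.
gcd(2,3)=1
lcm=6


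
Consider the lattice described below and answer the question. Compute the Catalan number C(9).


C(n) = C(2n, n) / (n+1).
C(18, 9) = 48620
C(9) = 48620 / 10 = 4862


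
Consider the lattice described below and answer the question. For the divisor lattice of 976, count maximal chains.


A maximal chain goes from the minimum element to a maximal element via cover relations.
Counting all min-to-max paths in the cover graph.
Total maximal chains: 5


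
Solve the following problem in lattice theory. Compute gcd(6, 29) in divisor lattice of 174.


In a divisor lattice, meet = gcd (greatest common divisor).
By Euclidean algorithm or factoring: gcd(6,29) = 1


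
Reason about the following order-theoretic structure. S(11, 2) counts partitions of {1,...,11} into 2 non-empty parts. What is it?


S(n,k) = k*S(n-1,k) + S(n-1,k-1).
S(10,2) = 511, S(10,1) = 1
S(11,2) = 2*511 + 1 = 1022 + 1
S(11,2) = 1023


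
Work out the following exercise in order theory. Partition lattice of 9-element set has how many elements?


B(n) = number of set partitions of an n-element set.
B(n) satisfies the recurrence: B(n+1) = sum_k C(n,k)*B(k).
B(9) = 21147


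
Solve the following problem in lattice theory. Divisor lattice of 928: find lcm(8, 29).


In a divisor lattice, join = lcm (least common multiple).
gcd(8,29) = 1
lcm(8,29) = 8*29/gcd = 232/1 = 232


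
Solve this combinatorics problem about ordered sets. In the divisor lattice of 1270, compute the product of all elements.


Divisors of 1270: [1, 2, 5, 10, 127, 254, 635, 1270]
Product = n^(d(n)/2) = 1270^(8/2)
Product = 2601446410000


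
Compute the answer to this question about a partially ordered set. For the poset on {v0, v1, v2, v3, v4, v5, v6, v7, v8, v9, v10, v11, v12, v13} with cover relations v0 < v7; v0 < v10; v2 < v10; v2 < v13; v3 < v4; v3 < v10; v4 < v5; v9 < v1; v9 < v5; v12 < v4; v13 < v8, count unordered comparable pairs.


A comparable pair {a,b} has a < b or b < a in the order.
Count unordered pairs where one element is strictly below the other.
Examples: {v0,v7}, {v0,v10}, {v1,v9}, {v2,v8}, ...
Total comparable pairs: 14


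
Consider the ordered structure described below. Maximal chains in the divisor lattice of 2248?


A maximal chain goes from the minimum element to a maximal element via cover relations.
Counting all min-to-max paths in the cover graph.
Total maximal chains: 4


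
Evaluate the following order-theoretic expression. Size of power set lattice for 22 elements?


Power set = 2^n.
2^22 = 4194304


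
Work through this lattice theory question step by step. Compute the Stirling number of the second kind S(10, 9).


S(n,k) = k*S(n-1,k) + S(n-1,k-1).
S(9,9) = 1, S(9,8) = 36
S(10,9) = 9*1 + 36 = 9 + 36
S(10,9) = 45


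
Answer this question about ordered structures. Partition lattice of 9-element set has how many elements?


B(n) = number of set partitions of an n-element set.
B(n) satisfies the recurrence: B(n+1) = sum_k C(n,k)*B(k).
B(9) = 21147


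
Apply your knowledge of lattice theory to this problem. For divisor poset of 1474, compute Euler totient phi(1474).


phi(n) = n * prod_{p|n} (1 - 1/p).
Prime divisors of 1474: [2, 11, 67]
phi(1474) = 1474 * (1 - 1/2) * (1 - 1/11) * (1 - 1/67)
phi(1474) = 660


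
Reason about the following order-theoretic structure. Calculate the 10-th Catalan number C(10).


C(n) = C(2n, n) / (n+1).
C(20, 10) = 184756
C(10) = 184756 / 11 = 16796


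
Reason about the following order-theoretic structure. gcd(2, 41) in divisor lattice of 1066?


Meet=gcd.
gcd(2,41)=1


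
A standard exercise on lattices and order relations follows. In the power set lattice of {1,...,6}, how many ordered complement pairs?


Complement pair (a,b): a meet b = bottom, a join b = top.
Here: A intersect B = {} and A union B = {1,...,6}.
Pairs found: ({},{1,2,3,4,5,6}), ({1},{2,3,4,5,6}), ({2},{1,3,4,5,6}), ({3},{1,2,4,5,6}), ... (60 more)
Total ordered pairs: 64


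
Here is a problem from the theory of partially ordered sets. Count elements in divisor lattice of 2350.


Divisors of 2350: [1, 2, 5, 10, 25, 47, 50, 94, 235, 470, 1175, 2350]
Count: 12


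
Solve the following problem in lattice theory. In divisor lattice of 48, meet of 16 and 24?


In a divisor lattice, meet = gcd (greatest common divisor).
By Euclidean algorithm or factoring: gcd(16,24) = 8


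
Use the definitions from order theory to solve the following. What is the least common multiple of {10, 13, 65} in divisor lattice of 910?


In a divisor lattice, join = lcm (least common multiple).
Compute lcm iteratively: start with first element, then lcm(current, next).
Elements: [10, 13, 65]
lcm(10,13) = 130
lcm(130,65) = 130
Final lcm = 130


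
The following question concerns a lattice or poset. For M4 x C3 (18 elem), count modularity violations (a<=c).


Modular law: if a <= c then a v (b ^ c) = (a v b) ^ c.
Check all triples (a,b,c) with a <= c among 18 elements.
This lattice is modular (diamonds M_m and their chain-products are modular).
Total violating triples: 0


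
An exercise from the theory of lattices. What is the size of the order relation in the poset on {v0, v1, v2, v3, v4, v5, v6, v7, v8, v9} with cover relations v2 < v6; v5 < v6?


The order relation is {(a,b) : a <= b}, reflexive so it includes (a,a).
Examples: (v0,v0), (v1,v1), (v2,v2), (v2,v6), (v3,v3), ...
Total ordered pairs: 12


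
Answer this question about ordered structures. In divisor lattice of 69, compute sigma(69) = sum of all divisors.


sigma(n) = sum of divisors.
Divisors of 69: [1, 3, 23, 69]
Sum = 96
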